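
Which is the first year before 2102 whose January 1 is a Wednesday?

2098

Jan 1 advances by 2 weekdays after a leap year and by 1 after a common year.
2102: Jan 1 is Sunday.
2101: Saturday
2100: Friday
2099: Thursday
2098: Wednesday
2098 begins on a Wednesday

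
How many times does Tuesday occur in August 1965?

August 1965 has 31 days and begins on Sunday.
The first Tuesday is August 3.
Tuesdays fall on 3, 10, 17, 24, 31 — that's 5.

5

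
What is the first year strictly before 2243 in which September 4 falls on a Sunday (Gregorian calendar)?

From one year to the next, a fixed date's weekday advances by 1, or by 2 when a Feb 29 lies between the two dates.
2243: September 4 is Monday.
2242: Sunday (−1)
September 4 falls on a Sunday in 2242.

2242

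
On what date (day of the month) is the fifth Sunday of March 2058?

31

March 1, 2058 is a Friday, so the first Sunday is the 3rd.
The fifth Sunday is 3 + 28 = 31.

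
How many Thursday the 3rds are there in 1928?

1

Check the 3rd of each month of 1928: Jan 3: Tue, Feb 3: Fri, Mar 3: Sat, Apr 3: Tue, May 3: Thu, Jun 3: Sun, Jul 3: Tue, Aug 3: Fri, Sep 3: Mon, Oct 3: Wed, Nov 3: Sat, Dec 3: Mon.
Thursday occurs in May — 1 month.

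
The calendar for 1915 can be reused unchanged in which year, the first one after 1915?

1926

Two years share a calendar iff Jan 1 falls on the same weekday and both are leap or both are common. 1915: Jan 1 is Friday, common year.
1916: Jan 1 Saturday, leap
1917: Jan 1 Monday, common
1918: Jan 1 Tuesday, common
1919: Jan 1 Wednesday, common
1920: Jan 1 Thursday, leap
1921: Jan 1 Saturday, common
1922: Jan 1 Sunday, common
1923: Jan 1 Monday, common
1924: Jan 1 Tuesday, leap
1925: Jan 1 Thursday, common
1926: Jan 1 Friday, common
1926 matches on both conditions.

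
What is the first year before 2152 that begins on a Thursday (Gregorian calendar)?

2150

Jan 1 advances by 2 weekdays after a leap year and by 1 after a common year.
2152: Jan 1 is Saturday (leap).
2151: Friday
2150: Thursday
2150 begins on a Thursday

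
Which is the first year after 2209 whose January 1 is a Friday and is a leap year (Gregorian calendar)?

2236

Jan 1 advances by 2 weekdays after a leap year and by 1 after a common year.
2209: Jan 1 is Sunday.
2210: Monday
2211: Tuesday
2212: Wednesday (leap)
2213: Friday
2214: Saturday
2215: Sunday
2216: Monday (leap)
2217: Wednesday
2218: Thursday
2219: Friday
2220: Saturday (leap)
2221: Monday
2222: Tuesday
2223: Wednesday
2224: Thursday (leap)
2225: Saturday
2226: Sunday
2227: Monday
2228: Tuesday (leap)
2229: Thursday
2230: Friday
2231: Saturday
2232: Sunday (leap)
2233: Tuesday
2234: Wednesday
2235: Thursday
2236: Friday (leap)
2236 begins on a Friday and is a leap year.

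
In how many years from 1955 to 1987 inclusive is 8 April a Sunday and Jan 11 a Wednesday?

Check each year's weekday for 8 April and Jan 11:
  1955: Fri/Tue  1956: Sun/Wed ✓  1957: Mon/Fri  1958: Tue/Sat  1959: Wed/Sun  1960: Fri/Mon  1961: Sat/Wed  1962: Sun/Thu  1963: Mon/Fri  1964: Wed/Sat  1965: Thu/Mon  1966: Fri/Tue  1967: Sat/Wed  1968: Mon/Thu  …(5 more)…  1974: Mon/Fri  1975: Tue/Sat  1976: Thu/Sun  1977: Fri/Tue  1978: Sat/Wed  1979: Sun/Thu  1980: Tue/Fri  1981: Wed/Sun  1982: Thu/Mon  1983: Fri/Tue  1984: Sun/Wed ✓  1985: Mon/Fri  1986: Tue/Sat  1987: Wed/Sun
Both conditions hold in: 1956, 1984 — 2.

2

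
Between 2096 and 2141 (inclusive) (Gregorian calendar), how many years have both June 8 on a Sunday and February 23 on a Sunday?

5

Check each year's weekday for June 8 and February 23:
  2096: Fri/Thu  2097: Sat/Sat  2098: Sun/Sun ✓  2099: Mon/Mon  2100: Tue/Tue  2101: Wed/Wed  2102: Thu/Thu  2103: Fri/Fri  2104: Sun/Sat  2105: Mon/Mon  2106: Tue/Tue  2107: Wed/Wed  2108: Fri/Thu  2109: Sat/Sat  …(18 more)…  2128: Tue/Mon  2129: Wed/Wed  2130: Thu/Thu  2131: Fri/Fri  2132: Sun/Sat  2133: Mon/Mon  2134: Tue/Tue  2135: Wed/Wed  2136: Fri/Thu  2137: Sat/Sat  2138: Sun/Sun ✓  2139: Mon/Mon  2140: Wed/Tue  2141: Thu/Thu
Both conditions hold in: 2098, 2110, 2121, 2127, 2138 — 5.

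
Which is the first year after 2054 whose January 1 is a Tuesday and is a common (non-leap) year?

Jan 1 advances by 2 weekdays after a leap year and by 1 after a common year.
2054: Jan 1 is Thursday.
2055: Friday
2056: Saturday (leap)
2057: Monday
2058: Tuesday
2058 begins on a Tuesday and is a common year.

2058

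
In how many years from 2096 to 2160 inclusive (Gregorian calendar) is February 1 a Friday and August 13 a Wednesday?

Check each year's weekday for February 1 and August 13:
  2096: Wed/Mon  2097: Fri/Tue  2098: Sat/Wed  2099: Sun/Thu  2100: Mon/Fri  2101: Tue/Sat  2102: Wed/Sun  2103: Thu/Mon  2104: Fri/Wed ✓  2105: Sun/Thu  2106: Mon/Fri  2107: Tue/Sat  2108: Wed/Mon  2109: Fri/Tue  …(37 more)…  2147: Wed/Sun  2148: Thu/Tue  2149: Sat/Wed  2150: Sun/Thu  2151: Mon/Fri  2152: Tue/Sun  2153: Thu/Mon  2154: Fri/Tue  2155: Sat/Wed  2156: Sun/Fri  2157: Tue/Sat  2158: Wed/Sun  2159: Thu/Mon  2160: Fri/Wed ✓
Both conditions hold in: 2104, 2132, 2160 — 3.

3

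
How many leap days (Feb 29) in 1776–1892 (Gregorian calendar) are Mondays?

Leap years in 1776–1892: 29 of them.
Feb 29 weekday advances by 5 (mod 7) from one leap year to the next four years later (or differs when a century non-leap intervenes).
Leap-day weekdays: 1776:Thu 1780:Tue 1784:Sun 1788:Fri 1792:Wed 1796:Mon✓ 1804:Wed 1808:Mon✓ 1812:Sat 1816:Thu 1820:Tue 1824:Sun 1828:Fri …(3 more)… 1844:Thu 1848:Tue 1852:Sun 1856:Fri 1860:Wed 1864:Mon✓ 1868:Sat 1872:Thu 1876:Tue 1880:Sun 1884:Fri 1888:Wed 1892:Mon✓
Monday: 1796, 1808, 1836, 1864, 1892 → 5.

5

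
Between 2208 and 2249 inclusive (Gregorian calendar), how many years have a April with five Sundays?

April has 30 days; it has five Sundays when Sunday falls among the first (month-length − 28) days — i.e. when April 1 is one of Sunday/Saturday.
April 1 by year: 2208:Fri 2209:Sat✓ 2210:Sun✓ 2211:Mon 2212:Wed 2213:Thu 2214:Fri 2215:Sat✓ 2216:Mon 2217:Tue 2218:Wed 2219:Thu 2220:Sat✓ 2221:Sun✓ 2222:Mon …(12 more)… 2235:Wed 2236:Fri 2237:Sat✓ 2238:Sun✓ 2239:Mon 2240:Wed 2241:Thu 2242:Fri 2243:Sat✓ 2244:Mon 2245:Tue 2246:Wed 2247:Thu 2248:Sat✓ 2249:Sun✓
Years with five Sundays: 2209, 2210, 2215, 2220, 2221, 2226, 2227, 2232, 2237, 2238, 2243, 2248, 2249 → 13.

13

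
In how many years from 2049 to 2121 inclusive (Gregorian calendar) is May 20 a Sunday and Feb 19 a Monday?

Check each year's weekday for May 20 and Feb 19:
  2049: Thu/Fri  2050: Fri/Sat  2051: Sat/Sun  2052: Mon/Mon  2053: Tue/Wed  2054: Wed/Thu  2055: Thu/Fri  2056: Sat/Sat  2057: Sun/Mon ✓  2058: Mon/Tue  2059: Tue/Wed  2060: Thu/Thu  2061: Fri/Sat  2062: Sat/Sun  …(45 more)…  2108: Sun/Sun  2109: Mon/Tue  2110: Tue/Wed  2111: Wed/Thu  2112: Fri/Fri  2113: Sat/Sun  2114: Sun/Mon ✓  2115: Mon/Tue  2116: Wed/Wed  2117: Thu/Fri  2118: Fri/Sat  2119: Sat/Sun  2120: Mon/Mon  2121: Tue/Wed
Both conditions hold in: 2057, 2063, 2074, 2085, 2091, 2103, 2114 — 7.

7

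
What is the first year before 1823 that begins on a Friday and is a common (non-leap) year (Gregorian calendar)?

1819

Jan 1 advances by 2 weekdays after a leap year and by 1 after a common year.
1823: Jan 1 is Wednesday.
1822: Tuesday
1821: Monday
1820: Saturday (leap)
1819: Friday
1819 begins on a Friday and is a common year.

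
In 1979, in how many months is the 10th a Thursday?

1

Check the 10th of each month of 1979: Jan 10: Wed, Feb 10: Sat, Mar 10: Sat, Apr 10: Tue, May 10: Thu, Jun 10: Sun, Jul 10: Tue, Aug 10: Fri, Sep 10: Mon, Oct 10: Wed, Nov 10: Sat, Dec 10: Mon.
Thursday occurs in May — 1 month.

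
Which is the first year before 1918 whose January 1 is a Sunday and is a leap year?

1888

Jan 1 advances by 2 weekdays after a leap year and by 1 after a common year.
1918: Jan 1 is Tuesday.
1917: Monday
1916: Saturday (leap)
1915: Friday
1914: Thursday
1913: Wednesday
1912: Monday (leap)
1911: Sunday
1910: Saturday
1909: Friday
1908: Wednesday (leap)
1907: Tuesday
1906: Monday
1905: Sunday
1904: Friday (leap)
1903: Thursday
1902: Wednesday
1901: Tuesday
1900: Monday
1899: Sunday
1898: Saturday
1897: Friday
1896: Wednesday (leap)
1895: Tuesday
1894: Monday
1893: Sunday
1892: Friday (leap)
1891: Thursday
1890: Wednesday
1889: Tuesday
1888: Sunday (leap)
1888 begins on a Sunday and is a leap year.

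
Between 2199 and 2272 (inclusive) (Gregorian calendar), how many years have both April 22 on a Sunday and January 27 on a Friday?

Check each year's weekday for April 22 and January 27:
  2199: Mon/Sun  2200: Tue/Mon  2201: Wed/Tue  2202: Thu/Wed  2203: Fri/Thu  2204: Sun/Fri ✓  2205: Mon/Sun  2206: Tue/Mon  2207: Wed/Tue  2208: Fri/Wed  2209: Sat/Fri  2210: Sun/Sat  2211: Mon/Sun  2212: Wed/Mon  …(46 more)…  2259: Fri/Thu  2260: Sun/Fri ✓  2261: Mon/Sun  2262: Tue/Mon  2263: Wed/Tue  2264: Fri/Wed  2265: Sat/Fri  2266: Sun/Sat  2267: Mon/Sun  2268: Wed/Mon  2269: Thu/Wed  2270: Fri/Thu  2271: Sat/Fri  2272: Mon/Sat
Both conditions hold in: 2204, 2232, 2260 — 3.

3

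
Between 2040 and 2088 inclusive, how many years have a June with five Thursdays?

June has 30 days; it has five Thursdays when Thursday falls among the first (month-length − 28) days — i.e. when June 1 is one of Thursday/Wednesday.
June 1 by year: 2040:Fri 2041:Sat 2042:Sun 2043:Mon 2044:Wed✓ 2045:Thu✓ 2046:Fri 2047:Sat 2048:Mon 2049:Tue 2050:Wed✓ 2051:Thu✓ 2052:Sat 2053:Sun 2054:Mon …(19 more)… 2074:Fri 2075:Sat 2076:Mon 2077:Tue 2078:Wed✓ 2079:Thu✓ 2080:Sat 2081:Sun 2082:Mon 2083:Tue 2084:Thu✓ 2085:Fri 2086:Sat 2087:Sun 2088:Tue
Years with five Thursdays: 2044, 2045, 2050, 2051, 2056, 2061, 2062, 2067, 2072, 2073, 2078, 2079, 2084 → 13.

13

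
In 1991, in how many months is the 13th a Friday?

2

Check the 13th of each month of 1991: Jan 13: Sun, Feb 13: Wed, Mar 13: Wed, Apr 13: Sat, May 13: Mon, Jun 13: Thu, Jul 13: Sat, Aug 13: Tue, Sep 13: Fri, Oct 13: Sun, Nov 13: Wed, Dec 13: Fri.
Friday occurs in September, December — 2 months.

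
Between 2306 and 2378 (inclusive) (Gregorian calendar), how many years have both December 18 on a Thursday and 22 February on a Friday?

Check each year's weekday for December 18 and 22 February:
  2306: Tue/Thu  2307: Wed/Fri  2308: Fri/Sat  2309: Sat/Mon  2310: Sun/Tue  2311: Mon/Wed  2312: Wed/Thu  2313: Thu/Sat  2314: Fri/Sun  2315: Sat/Mon  2316: Mon/Tue  2317: Tue/Thu  2318: Wed/Fri  2319: Thu/Sat  …(45 more)…  2365: Sat/Mon  2366: Sun/Tue  2367: Mon/Wed  2368: Wed/Thu  2369: Thu/Sat  2370: Fri/Sun  2371: Sat/Mon  2372: Mon/Tue  2373: Tue/Thu  2374: Wed/Fri  2375: Thu/Sat  2376: Sat/Sun  2377: Sun/Tue  2378: Mon/Wed
Both conditions hold in: 2324, 2352 — 2.

2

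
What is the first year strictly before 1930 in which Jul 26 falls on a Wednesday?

From one year to the next, a fixed date's weekday advances by 1, or by 2 when a Feb 29 lies between the two dates.
1930: July 26 is Saturday.
1929: Friday (−1)
1928: Thursday (−1)
1927: Tuesday (−2)
1926: Monday (−1)
1925: Sunday (−1)
1924: Saturday (−1)
1923: Thursday (−2)
1922: Wednesday (−1)
Jul 26 falls on a Wednesday in 1922.

1922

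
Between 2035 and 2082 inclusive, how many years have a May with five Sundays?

May has 31 days; it has five Sundays when Sunday falls among the first (month-length − 28) days — i.e. when May 1 is one of Sunday/Saturday/Friday.
May 1 by year: 2035:Tue 2036:Thu 2037:Fri✓ 2038:Sat✓ 2039:Sun✓ 2040:Tue 2041:Wed 2042:Thu 2043:Fri✓ 2044:Sun✓ 2045:Mon 2046:Tue 2047:Wed 2048:Fri✓ 2049:Sat✓ …(18 more)… 2068:Tue 2069:Wed 2070:Thu 2071:Fri✓ 2072:Sun✓ 2073:Mon 2074:Tue 2075:Wed 2076:Fri✓ 2077:Sat✓ 2078:Sun✓ 2079:Mon 2080:Wed 2081:Thu 2082:Fri✓
Years with five Sundays: 2037, 2038, 2039, 2043, 2044, 2048, 2049, 2050, 2054, 2055, 2060, 2061, 2065, 2066, 2067, 2071, 2072, 2076, 2077, 2078, 2082 → 21.

21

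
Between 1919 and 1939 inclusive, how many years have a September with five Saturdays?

September has 30 days; it has five Saturdays when Saturday falls among the first (month-length − 28) days — i.e. when September 1 is one of Saturday/Friday.
September 1 by year: 1919:Mon 1920:Wed 1921:Thu 1922:Fri✓ 1923:Sat✓ 1924:Mon 1925:Tue 1926:Wed 1927:Thu 1928:Sat✓ 1929:Sun 1930:Mon 1931:Tue 1932:Thu 1933:Fri✓ 1934:Sat✓ 1935:Sun 1936:Tue 1937:Wed 1938:Thu 1939:Fri✓
Years with five Saturdays: 1922, 1923, 1928, 1933, 1934, 1939 → 6.

6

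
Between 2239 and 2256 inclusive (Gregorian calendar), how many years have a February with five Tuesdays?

1

February has 28 days (29 in leap years); it has five Tuesdays when Tuesday falls among the first (month-length − 28) days — i.e. when February 1 is Tuesday in a leap year (never in a common year).
February 1 by year: 2239:Fri 2240:Sat 2241:Mon 2242:Tue 2243:Wed 2244:Thu 2245:Sat 2246:Sun 2247:Mon 2248:Tue✓ 2249:Thu 2250:Fri 2251:Sat 2252:Sun 2253:Tue 2254:Wed 2255:Thu 2256:Fri
Years with five Tuesdays: 2248 → 1.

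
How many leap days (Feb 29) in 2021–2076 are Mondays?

Leap years in 2021–2076: 14 of them.
Feb 29 weekday advances by 5 (mod 7) from one leap year to the next four years later (or differs when a century non-leap intervenes).
Leap-day weekdays: 2024:Thu 2028:Tue 2032:Sun 2036:Fri 2040:Wed 2044:Mon✓ 2048:Sat 2052:Thu 2056:Tue 2060:Sun 2064:Fri 2068:Wed 2072:Mon✓ 2076:Sat
Monday: 2044, 2072 → 2.

2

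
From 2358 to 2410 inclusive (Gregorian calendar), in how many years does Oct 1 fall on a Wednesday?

Track Oct 1's weekday year by year (advancing +1, or +2 across a Feb 29):
  2358: Wed ✓  2359: Thu (+1)  2360: Sat (+2)  2361: Sun (+1)  2362: Mon (+1)
  2363: Tue (+1)  2364: Thu (+2)  2365: Fri (+1)  2366: Sat (+1)  2367: Sun (+1)
  2368: Tue (+2)  2369: Wed (+1) ✓  2370: Thu (+1)  2371: Fri (+1)  … (25 more years) …
  2397: Wed (+1) ✓  2398: Thu (+1)  2399: Fri (+1)  2400: Sun (+2)  2401: Mon (+1)
  2402: Tue (+1)  2403: Wed (+1) ✓  2404: Fri (+2)  2405: Sat (+1)  2406: Sun (+1)
  2407: Mon (+1)  2408: Wed (+2) ✓  2409: Thu (+1)  2410: Fri (+1)
Wednesday years: 2358, 2369, 2375, 2380, 2386, 2397, 2403, 2408 — 8 in total.

8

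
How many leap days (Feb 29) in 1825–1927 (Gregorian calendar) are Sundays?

Leap years in 1825–1927: 24 of them.
Feb 29 weekday advances by 5 (mod 7) from one leap year to the next four years later (or differs when a century non-leap intervenes).
Leap-day weekdays: 1828:Fri 1832:Wed 1836:Mon 1840:Sat 1844:Thu 1848:Tue 1852:Sun✓ 1856:Fri 1860:Wed 1864:Mon 1868:Sat 1872:Thu 1876:Tue 1880:Sun✓ 1884:Fri 1888:Wed 1892:Mon 1896:Sat 1904:Mon 1908:Sat 1912:Thu 1916:Tue 1920:Sun✓ 1924:Fri
Sunday: 1852, 1880, 1920 → 3.

3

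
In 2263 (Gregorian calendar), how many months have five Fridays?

4

A month of length L has five Fridays iff its first Friday is on day ≤ L−28 (so day 1–3 in a 31-day month, 1–2 in a 30-day month, day 1 in a leap February).
Checking each month of 2263: Jan starts Thu (31d) ✓; Feb starts Sun (28d); Mar starts Sun (31d); Apr starts Wed (30d); May starts Fri (31d) ✓; Jun starts Mon (30d); Jul starts Wed (31d) ✓; Aug starts Sat (31d); Sep starts Tue (30d); Oct starts Thu (31d) ✓; Nov starts Sun (30d); Dec starts Tue (31d).
Five-Friday months: January, May, July, October → 4.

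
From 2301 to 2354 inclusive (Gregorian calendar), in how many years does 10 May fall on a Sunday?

Track 10 May's weekday year by year (advancing +1, or +2 across a Feb 29):
  2301: Fri  2302: Sat (+1)  2303: Sun (+1) ✓  2304: Tue (+2)  2305: Wed (+1)
  2306: Thu (+1)  2307: Fri (+1)  2308: Sun (+2) ✓  2309: Mon (+1)  2310: Tue (+1)
  2311: Wed (+1)  2312: Fri (+2)  2313: Sat (+1)  2314: Sun (+1) ✓  … (26 more years) …
  2341: Sat (+1)  2342: Sun (+1) ✓  2343: Mon (+1)  2344: Wed (+2)  2345: Thu (+1)
  2346: Fri (+1)  2347: Sat (+1)  2348: Mon (+2)  2349: Tue (+1)  2350: Wed (+1)
  2351: Thu (+1)  2352: Sat (+2)  2353: Sun (+1) ✓  2354: Mon (+1)
Sunday years: 2303, 2308, 2314, 2325, 2331, 2336, 2342, 2353 — 8 in total.

8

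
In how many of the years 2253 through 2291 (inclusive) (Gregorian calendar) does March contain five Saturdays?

17

March has 31 days; it has five Saturdays when Saturday falls among the first (month-length − 28) days — i.e. when March 1 is one of Saturday/Friday/Thursday.
March 1 by year: 2253:Tue 2254:Wed 2255:Thu✓ 2256:Sat✓ 2257:Sun 2258:Mon 2259:Tue 2260:Thu✓ 2261:Fri✓ 2262:Sat✓ 2263:Sun 2264:Tue 2265:Wed 2266:Thu✓ 2267:Fri✓ …(9 more)… 2277:Thu✓ 2278:Fri✓ 2279:Sat✓ 2280:Mon 2281:Tue 2282:Wed 2283:Thu✓ 2284:Sat✓ 2285:Sun 2286:Mon 2287:Tue 2288:Thu✓ 2289:Fri✓ 2290:Sat✓ 2291:Sun
Years with five Saturdays: 2255, 2256, 2260, 2261, 2262, 2266, 2267, 2272, 2273, 2277, 2278, 2279, 2283, 2284, 2288, 2289, 2290 → 17.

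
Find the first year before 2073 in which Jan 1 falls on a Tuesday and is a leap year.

2064

Jan 1 advances by 2 weekdays after a leap year and by 1 after a common year.
2073: Jan 1 is Sunday.
2072: Friday (leap)
2071: Thursday
2070: Wednesday
2069: Tuesday
2068: Sunday (leap)
2067: Saturday
2066: Friday
2065: Thursday
2064: Tuesday (leap)
2064 begins on a Tuesday and is a leap year.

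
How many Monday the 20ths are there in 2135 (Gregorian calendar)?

1

Check the 20th of each month of 2135: Jan 20: Thu, Feb 20: Sun, Mar 20: Sun, Apr 20: Wed, May 20: Fri, Jun 20: Mon, Jul 20: Wed, Aug 20: Sat, Sep 20: Tue, Oct 20: Thu, Nov 20: Sun, Dec 20: Tue.
Monday occurs in June — 1 month.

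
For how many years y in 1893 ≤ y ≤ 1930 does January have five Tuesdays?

18

January has 31 days; it has five Tuesdays when Tuesday falls among the first (month-length − 28) days — i.e. when January 1 is one of Tuesday/Monday/Sunday.
January 1 by year: 1893:Sun✓ 1894:Mon✓ 1895:Tue✓ 1896:Wed 1897:Fri 1898:Sat 1899:Sun✓ 1900:Mon✓ 1901:Tue✓ 1902:Wed 1903:Thu 1904:Fri 1905:Sun✓ 1906:Mon✓ 1907:Tue✓ …(8 more)… 1916:Sat 1917:Mon✓ 1918:Tue✓ 1919:Wed 1920:Thu 1921:Sat 1922:Sun✓ 1923:Mon✓ 1924:Tue✓ 1925:Thu 1926:Fri 1927:Sat 1928:Sun✓ 1929:Tue✓ 1930:Wed
Years with five Tuesdays: 1893, 1894, 1895, 1899, 1900, 1901, 1905, 1906, 1907, 1911, 1912, 1917, 1918, 1922, 1923, 1924, 1928, 1929 → 18.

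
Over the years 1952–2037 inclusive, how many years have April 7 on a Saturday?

12

Track April 7's weekday year by year (advancing +1, or +2 across a Feb 29):
  1952: Mon  1953: Tue (+1)  1954: Wed (+1)  1955: Thu (+1)  1956: Sat (+2) ✓
  1957: Sun (+1)  1958: Mon (+1)  1959: Tue (+1)  1960: Thu (+2)  1961: Fri (+1)
  1962: Sat (+1) ✓  1963: Sun (+1)  1964: Tue (+2)  1965: Wed (+1)  … (58 more years) …
  2024: Sun (+2)  2025: Mon (+1)  2026: Tue (+1)  2027: Wed (+1)  2028: Fri (+2)
  2029: Sat (+1) ✓  2030: Sun (+1)  2031: Mon (+1)  2032: Wed (+2)  2033: Thu (+1)
  2034: Fri (+1)  2035: Sat (+1) ✓  2036: Mon (+2)  2037: Tue (+1)
Saturday years: 1956, 1962, 1973, 1979, 1984, 1990, 2001, 2007, 2012, 2018, 2029, 2035 — 12 in total.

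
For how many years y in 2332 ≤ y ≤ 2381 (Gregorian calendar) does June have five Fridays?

15

June has 30 days; it has five Fridays when Friday falls among the first (month-length − 28) days — i.e. when June 1 is one of Friday/Thursday.
June 1 by year: 2332:Wed 2333:Thu✓ 2334:Fri✓ 2335:Sat 2336:Mon 2337:Tue 2338:Wed 2339:Thu✓ 2340:Sat 2341:Sun 2342:Mon 2343:Tue 2344:Thu✓ 2345:Fri✓ 2346:Sat …(20 more)… 2367:Thu✓ 2368:Sat 2369:Sun 2370:Mon 2371:Tue 2372:Thu✓ 2373:Fri✓ 2374:Sat 2375:Sun 2376:Tue 2377:Wed 2378:Thu✓ 2379:Fri✓ 2380:Sun 2381:Mon
Years with five Fridays: 2333, 2334, 2339, 2344, 2345, 2350, 2351, 2356, 2361, 2362, 2367, 2372, 2373, 2378, 2379 → 15.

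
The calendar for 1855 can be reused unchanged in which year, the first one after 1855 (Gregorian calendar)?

Two years share a calendar iff Jan 1 falls on the same weekday and both are leap or both are common. 1855: Jan 1 is Monday, common year.
1856: Jan 1 Tuesday, leap
1857: Jan 1 Thursday, common
1858: Jan 1 Friday, common
1859: Jan 1 Saturday, common
1860: Jan 1 Sunday, leap
1861: Jan 1 Tuesday, common
1862: Jan 1 Wednesday, common
1863: Jan 1 Thursday, common
1864: Jan 1 Friday, leap
1865: Jan 1 Sunday, common
1866: Jan 1 Monday, common
1866 matches on both conditions.

1866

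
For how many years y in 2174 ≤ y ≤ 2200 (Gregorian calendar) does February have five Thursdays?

February has 28 days (29 in leap years); it has five Thursdays when Thursday falls among the first (month-length − 28) days — i.e. when February 1 is Thursday in a leap year (never in a common year).
February 1 by year: 2174:Tue 2175:Wed 2176:Thu✓ 2177:Sat 2178:Sun 2179:Mon 2180:Tue 2181:Thu 2182:Fri 2183:Sat 2184:Sun 2185:Tue 2186:Wed 2187:Thu 2188:Fri 2189:Sun 2190:Mon 2191:Tue 2192:Wed 2193:Fri 2194:Sat 2195:Sun 2196:Mon 2197:Wed 2198:Thu 2199:Fri 2200:Sat
Years with five Thursdays: 2176 → 1.

1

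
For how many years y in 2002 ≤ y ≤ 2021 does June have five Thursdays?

June has 30 days; it has five Thursdays when Thursday falls among the first (month-length − 28) days — i.e. when June 1 is one of Thursday/Wednesday.
June 1 by year: 2002:Sat 2003:Sun 2004:Tue 2005:Wed✓ 2006:Thu✓ 2007:Fri 2008:Sun 2009:Mon 2010:Tue 2011:Wed✓ 2012:Fri 2013:Sat 2014:Sun 2015:Mon 2016:Wed✓ 2017:Thu✓ 2018:Fri 2019:Sat 2020:Mon 2021:Tue
Years with five Thursdays: 2005, 2006, 2011, 2016, 2017 → 5.

5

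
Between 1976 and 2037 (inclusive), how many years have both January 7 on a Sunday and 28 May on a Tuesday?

Check each year's weekday for January 7 and 28 May:
  1976: Wed/Fri  1977: Fri/Sat  1978: Sat/Sun  1979: Sun/Mon  1980: Mon/Wed  1981: Wed/Thu  1982: Thu/Fri  1983: Fri/Sat  1984: Sat/Mon  1985: Mon/Tue  1986: Tue/Wed  1987: Wed/Thu  1988: Thu/Sat  1989: Sat/Sun  …(34 more)…  2024: Sun/Tue ✓  2025: Tue/Wed  2026: Wed/Thu  2027: Thu/Fri  2028: Fri/Sun  2029: Sun/Mon  2030: Mon/Tue  2031: Tue/Wed  2032: Wed/Fri  2033: Fri/Sat  2034: Sat/Sun  2035: Sun/Mon  2036: Mon/Wed  2037: Wed/Thu
Both conditions hold in: 1996, 2024 — 2.

2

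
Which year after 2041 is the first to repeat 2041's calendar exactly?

2047

Two years share a calendar iff Jan 1 falls on the same weekday and both are leap or both are common. 2041: Jan 1 is Tuesday, common year.
2042: Jan 1 Wednesday, common
2043: Jan 1 Thursday, common
2044: Jan 1 Friday, leap
2045: Jan 1 Sunday, common
2046: Jan 1 Monday, common
2047: Jan 1 Tuesday, common
2047 matches on both conditions.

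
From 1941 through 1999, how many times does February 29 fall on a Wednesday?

Leap years in 1941–1999: 14 of them.
Feb 29 weekday advances by 5 (mod 7) from one leap year to the next four years later (or differs when a century non-leap intervenes).
Leap-day weekdays: 1944:Tue 1948:Sun 1952:Fri 1956:Wed✓ 1960:Mon 1964:Sat 1968:Thu 1972:Tue 1976:Sun 1980:Fri 1984:Wed✓ 1988:Mon 1992:Sat 1996:Thu
Wednesday: 1956, 1984 → 2.

2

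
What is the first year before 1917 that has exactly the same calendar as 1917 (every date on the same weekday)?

1906

Two years share a calendar iff Jan 1 falls on the same weekday and both are leap or both are common. 1917: Jan 1 is Monday, common year.
1916: Jan 1 Saturday, leap
1915: Jan 1 Friday, common
1914: Jan 1 Thursday, common
1913: Jan 1 Wednesday, common
1912: Jan 1 Monday, leap
1911: Jan 1 Sunday, common
1910: Jan 1 Saturday, common
1909: Jan 1 Friday, common
1908: Jan 1 Wednesday, leap
1907: Jan 1 Tuesday, common
1906: Jan 1 Monday, common
1906 matches on both conditions.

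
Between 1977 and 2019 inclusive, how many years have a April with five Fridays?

12

April has 30 days; it has five Fridays when Friday falls among the first (month-length − 28) days — i.e. when April 1 is one of Friday/Thursday.
April 1 by year: 1977:Fri✓ 1978:Sat 1979:Sun 1980:Tue 1981:Wed 1982:Thu✓ 1983:Fri✓ 1984:Sun 1985:Mon 1986:Tue 1987:Wed 1988:Fri✓ 1989:Sat 1990:Sun 1991:Mon …(13 more)… 2005:Fri✓ 2006:Sat 2007:Sun 2008:Tue 2009:Wed 2010:Thu✓ 2011:Fri✓ 2012:Sun 2013:Mon 2014:Tue 2015:Wed 2016:Fri✓ 2017:Sat 2018:Sun 2019:Mon
Years with five Fridays: 1977, 1982, 1983, 1988, 1993, 1994, 1999, 2004, 2005, 2010, 2011, 2016 → 12.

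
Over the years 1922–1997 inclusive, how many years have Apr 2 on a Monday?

11

Track Apr 2's weekday year by year (advancing +1, or +2 across a Feb 29):
  1922: Sun  1923: Mon (+1) ✓  1924: Wed (+2)  1925: Thu (+1)  1926: Fri (+1)
  1927: Sat (+1)  1928: Mon (+2) ✓  1929: Tue (+1)  1930: Wed (+1)  1931: Thu (+1)
  1932: Sat (+2)  1933: Sun (+1)  1934: Mon (+1) ✓  1935: Tue (+1)  … (48 more years) …
  1984: Mon (+2) ✓  1985: Tue (+1)  1986: Wed (+1)  1987: Thu (+1)  1988: Sat (+2)
  1989: Sun (+1)  1990: Mon (+1) ✓  1991: Tue (+1)  1992: Thu (+2)  1993: Fri (+1)
  1994: Sat (+1)  1995: Sun (+1)  1996: Tue (+2)  1997: Wed (+1)
Monday years: 1923, 1928, 1934, 1945, 1951, 1956, 1962, 1973, 1979, 1984, 1990 — 11 in total.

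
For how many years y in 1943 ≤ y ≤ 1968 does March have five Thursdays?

12

March has 31 days; it has five Thursdays when Thursday falls among the first (month-length − 28) days — i.e. when March 1 is one of Thursday/Wednesday/Tuesday.
March 1 by year: 1943:Mon 1944:Wed✓ 1945:Thu✓ 1946:Fri 1947:Sat 1948:Mon 1949:Tue✓ 1950:Wed✓ 1951:Thu✓ 1952:Sat 1953:Sun 1954:Mon 1955:Tue✓ 1956:Thu✓ 1957:Fri 1958:Sat 1959:Sun 1960:Tue✓ 1961:Wed✓ 1962:Thu✓ 1963:Fri 1964:Sun 1965:Mon 1966:Tue✓ 1967:Wed✓ 1968:Fri
Years with five Thursdays: 1944, 1945, 1949, 1950, 1951, 1955, 1956, 1960, 1961, 1962, 1966, 1967 → 12.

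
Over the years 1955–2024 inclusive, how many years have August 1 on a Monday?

Track August 1's weekday year by year (advancing +1, or +2 across a Feb 29):
  1955: Mon ✓  1956: Wed (+2)  1957: Thu (+1)  1958: Fri (+1)  1959: Sat (+1)
  1960: Mon (+2) ✓  1961: Tue (+1)  1962: Wed (+1)  1963: Thu (+1)  1964: Sat (+2)
  1965: Sun (+1)  1966: Mon (+1) ✓  1967: Tue (+1)  1968: Thu (+2)  … (42 more years) …
  2011: Mon (+1) ✓  2012: Wed (+2)  2013: Thu (+1)  2014: Fri (+1)  2015: Sat (+1)
  2016: Mon (+2) ✓  2017: Tue (+1)  2018: Wed (+1)  2019: Thu (+1)  2020: Sat (+2)
  2021: Sun (+1)  2022: Mon (+1) ✓  2023: Tue (+1)  2024: Thu (+2)
Monday years: 1955, 1960, 1966, 1977, 1983, 1988, 1994, 2005, 2011, 2016, 2022 — 11 in total.

11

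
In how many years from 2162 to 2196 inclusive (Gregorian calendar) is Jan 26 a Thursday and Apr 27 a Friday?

Check each year's weekday for Jan 26 and Apr 27:
  2162: Tue/Tue  2163: Wed/Wed  2164: Thu/Fri ✓  2165: Sat/Sat  2166: Sun/Sun  2167: Mon/Mon  2168: Tue/Wed  2169: Thu/Thu  2170: Fri/Fri  2171: Sat/Sat  2172: Sun/Mon  2173: Tue/Tue  2174: Wed/Wed  2175: Thu/Thu  …(7 more)…  2183: Sun/Sun  2184: Mon/Tue  2185: Wed/Wed  2186: Thu/Thu  2187: Fri/Fri  2188: Sat/Sun  2189: Mon/Mon  2190: Tue/Tue  2191: Wed/Wed  2192: Thu/Fri ✓  2193: Sat/Sat  2194: Sun/Sun  2195: Mon/Mon  2196: Tue/Wed
Both conditions hold in: 2164, 2192 — 2.

2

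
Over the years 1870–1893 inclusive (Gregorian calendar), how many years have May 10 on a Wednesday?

Track May 10's weekday year by year (advancing +1, or +2 across a Feb 29):
  1870: Tue  1871: Wed (+1) ✓  1872: Fri (+2)  1873: Sat (+1)  1874: Sun (+1)
  1875: Mon (+1)  1876: Wed (+2) ✓  1877: Thu (+1)  1878: Fri (+1)  1879: Sat (+1)
  1880: Mon (+2)  1881: Tue (+1)  1882: Wed (+1) ✓  1883: Thu (+1)  1884: Sat (+2)
  1885: Sun (+1)  1886: Mon (+1)  1887: Tue (+1)  1888: Thu (+2)  1889: Fri (+1)
  1890: Sat (+1)  1891: Sun (+1)  1892: Tue (+2)  1893: Wed (+1) ✓
Wednesday years: 1871, 1876, 1882, 1893 — 4 in total.

4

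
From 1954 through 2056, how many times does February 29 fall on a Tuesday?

Leap years in 1954–2056: 26 of them.
Feb 29 weekday advances by 5 (mod 7) from one leap year to the next four years later (or differs when a century non-leap intervenes).
Leap-day weekdays: 1956:Wed 1960:Mon 1964:Sat 1968:Thu 1972:Tue✓ 1976:Sun 1980:Fri 1984:Wed 1988:Mon 1992:Sat 1996:Thu 2000:Tue✓ 2004:Sun 2008:Fri 2012:Wed 2016:Mon 2020:Sat 2024:Thu 2028:Tue✓ 2032:Sun 2036:Fri 2040:Wed 2044:Mon 2048:Sat 2052:Thu 2056:Tue✓
Tuesday: 1972, 2000, 2028, 2056 → 4.

4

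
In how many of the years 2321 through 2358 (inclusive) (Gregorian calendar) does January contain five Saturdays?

January has 31 days; it has five Saturdays when Saturday falls among the first (month-length − 28) days — i.e. when January 1 is one of Saturday/Friday/Thursday.
January 1 by year: 2321:Sat✓ 2322:Sun 2323:Mon 2324:Tue 2325:Thu✓ 2326:Fri✓ 2327:Sat✓ 2328:Sun 2329:Tue 2330:Wed 2331:Thu✓ 2332:Fri✓ 2333:Sun 2334:Mon 2335:Tue …(8 more)… 2344:Sat✓ 2345:Mon 2346:Tue 2347:Wed 2348:Thu✓ 2349:Sat✓ 2350:Sun 2351:Mon 2352:Tue 2353:Thu✓ 2354:Fri✓ 2355:Sat✓ 2356:Sun 2357:Tue 2358:Wed
Years with five Saturdays: 2321, 2325, 2326, 2327, 2331, 2332, 2337, 2338, 2342, 2343, 2344, 2348, 2349, 2353, 2354, 2355 → 16.

16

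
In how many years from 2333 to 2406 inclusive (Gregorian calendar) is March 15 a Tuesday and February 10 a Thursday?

Check each year's weekday for March 15 and February 10:
  2333: Wed/Fri  2334: Thu/Sat  2335: Fri/Sun  2336: Sun/Mon  2337: Mon/Wed  2338: Tue/Thu ✓  2339: Wed/Fri  2340: Fri/Sat  2341: Sat/Mon  2342: Sun/Tue  2343: Mon/Wed  2344: Wed/Thu  2345: Thu/Sat  2346: Fri/Sun  …(46 more)…  2393: Mon/Wed  2394: Tue/Thu ✓  2395: Wed/Fri  2396: Fri/Sat  2397: Sat/Mon  2398: Sun/Tue  2399: Mon/Wed  2400: Wed/Thu  2401: Thu/Sat  2402: Fri/Sun  2403: Sat/Mon  2404: Mon/Tue  2405: Tue/Thu ✓  2406: Wed/Fri
Both conditions hold in: 2338, 2349, 2355, 2366, 2377, 2383, 2394, 2405 — 8.

8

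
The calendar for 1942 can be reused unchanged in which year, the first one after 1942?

1953

Two years share a calendar iff Jan 1 falls on the same weekday and both are leap or both are common. 1942: Jan 1 is Thursday, common year.
1943: Jan 1 Friday, common
1944: Jan 1 Saturday, leap
1945: Jan 1 Monday, common
1946: Jan 1 Tuesday, common
1947: Jan 1 Wednesday, common
1948: Jan 1 Thursday, leap
1949: Jan 1 Saturday, common
1950: Jan 1 Sunday, common
1951: Jan 1 Monday, common
1952: Jan 1 Tuesday, leap
1953: Jan 1 Thursday, common
1953 matches on both conditions.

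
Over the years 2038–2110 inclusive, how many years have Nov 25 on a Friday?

11

Track Nov 25's weekday year by year (advancing +1, or +2 across a Feb 29):
  2038: Thu  2039: Fri (+1) ✓  2040: Sun (+2)  2041: Mon (+1)  2042: Tue (+1)
  2043: Wed (+1)  2044: Fri (+2) ✓  2045: Sat (+1)  2046: Sun (+1)  2047: Mon (+1)
  2048: Wed (+2)  2049: Thu (+1)  2050: Fri (+1) ✓  2051: Sat (+1)  … (45 more years) …
  2097: Mon (+1)  2098: Tue (+1)  2099: Wed (+1)  2100: Thu (+1)  2101: Fri (+1) ✓
  2102: Sat (+1)  2103: Sun (+1)  2104: Tue (+2)  2105: Wed (+1)  2106: Thu (+1)
  2107: Fri (+1) ✓  2108: Sun (+2)  2109: Mon (+1)  2110: Tue (+1)
Friday years: 2039, 2044, 2050, 2061, 2067, 2072, 2078, 2089, 2095, 2101, 2107 — 11 in total.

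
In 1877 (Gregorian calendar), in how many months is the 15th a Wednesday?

Check the 15th of each month of 1877: Jan 15: Mon, Feb 15: Thu, Mar 15: Thu, Apr 15: Sun, May 15: Tue, Jun 15: Fri, Jul 15: Sun, Aug 15: Wed, Sep 15: Sat, Oct 15: Mon, Nov 15: Thu, Dec 15: Sat.
Wednesday occurs in August — 1 month.

1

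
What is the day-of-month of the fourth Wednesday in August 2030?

August 1, 2030 is a Thursday, so the first Wednesday is the 7th.
The fourth Wednesday is 7 + 21 = 28.

28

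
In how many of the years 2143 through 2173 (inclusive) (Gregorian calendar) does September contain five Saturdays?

September has 30 days; it has five Saturdays when Saturday falls among the first (month-length − 28) days — i.e. when September 1 is one of Saturday/Friday.
September 1 by year: 2143:Sun 2144:Tue 2145:Wed 2146:Thu 2147:Fri✓ 2148:Sun 2149:Mon 2150:Tue 2151:Wed 2152:Fri✓ 2153:Sat✓ 2154:Sun 2155:Mon 2156:Wed 2157:Thu 2158:Fri✓ 2159:Sat✓ 2160:Mon 2161:Tue 2162:Wed 2163:Thu 2164:Sat✓ 2165:Sun 2166:Mon 2167:Tue 2168:Thu 2169:Fri✓ 2170:Sat✓ 2171:Sun 2172:Tue 2173:Wed
Years with five Saturdays: 2147, 2152, 2153, 2158, 2159, 2164, 2169, 2170 → 8.

8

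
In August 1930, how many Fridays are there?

5

August 1930 has 31 days and begins on Friday.
The first Friday is August 1.
Fridays fall on 1, 8, 15, 22, 29 — that's 5.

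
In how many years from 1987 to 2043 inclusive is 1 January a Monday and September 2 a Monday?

2

Check each year's weekday for 1 January and September 2:
  1987: Thu/Wed  1988: Fri/Fri  1989: Sun/Sat  1990: Mon/Sun  1991: Tue/Mon  1992: Wed/Wed  1993: Fri/Thu  1994: Sat/Fri  1995: Sun/Sat  1996: Mon/Mon ✓  1997: Wed/Tue  1998: Thu/Wed  1999: Fri/Thu  2000: Sat/Sat  …(29 more)…  2030: Tue/Mon  2031: Wed/Tue  2032: Thu/Thu  2033: Sat/Fri  2034: Sun/Sat  2035: Mon/Sun  2036: Tue/Tue  2037: Thu/Wed  2038: Fri/Thu  2039: Sat/Fri  2040: Sun/Sun  2041: Tue/Mon  2042: Wed/Tue  2043: Thu/Wed
Both conditions hold in: 1996, 2024 — 2.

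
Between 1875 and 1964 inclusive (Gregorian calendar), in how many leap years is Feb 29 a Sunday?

3

Leap years in 1875–1964: 22 of them.
Feb 29 weekday advances by 5 (mod 7) from one leap year to the next four years later (or differs when a century non-leap intervenes).
Leap-day weekdays: 1876:Tue 1880:Sun✓ 1884:Fri 1888:Wed 1892:Mon 1896:Sat 1904:Mon 1908:Sat 1912:Thu 1916:Tue 1920:Sun✓ 1924:Fri 1928:Wed 1932:Mon 1936:Sat 1940:Thu 1944:Tue 1948:Sun✓ 1952:Fri 1956:Wed 1960:Mon 1964:Sat
Sunday: 1880, 1920, 1948 → 3.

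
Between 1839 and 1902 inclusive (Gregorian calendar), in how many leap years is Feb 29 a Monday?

Leap years in 1839–1902: 15 of them.
Feb 29 weekday advances by 5 (mod 7) from one leap year to the next four years later (or differs when a century non-leap intervenes).
Leap-day weekdays: 1840:Sat 1844:Thu 1848:Tue 1852:Sun 1856:Fri 1860:Wed 1864:Mon✓ 1868:Sat 1872:Thu 1876:Tue 1880:Sun 1884:Fri 1888:Wed 1892:Mon✓ 1896:Sat
Monday: 1864, 1892 → 2.

2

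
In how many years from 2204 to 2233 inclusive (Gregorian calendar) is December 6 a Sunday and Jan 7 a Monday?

Check each year's weekday for December 6 and Jan 7:
  2204: Thu/Sat  2205: Fri/Mon  2206: Sat/Tue  2207: Sun/Wed  2208: Tue/Thu  2209: Wed/Sat  2210: Thu/Sun  2211: Fri/Mon  2212: Sun/Tue  2213: Mon/Thu  2214: Tue/Fri  2215: Wed/Sat  2216: Fri/Sun  2217: Sat/Tue  2218: Sun/Wed  2219: Mon/Thu  2220: Wed/Fri  2221: Thu/Sun  2222: Fri/Mon  2223: Sat/Tue  2224: Mon/Wed  2225: Tue/Fri  2226: Wed/Sat  2227: Thu/Sun  2228: Sat/Mon  2229: Sun/Wed  2230: Mon/Thu  2231: Tue/Fri  2232: Thu/Sat  2233: Fri/Mon
Both conditions hold in: no year — 0.

0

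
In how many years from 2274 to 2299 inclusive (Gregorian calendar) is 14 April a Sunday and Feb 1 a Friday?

Check each year's weekday for 14 April and Feb 1:
  2274: Tue/Sun  2275: Wed/Mon  2276: Fri/Tue  2277: Sat/Thu  2278: Sun/Fri ✓  2279: Mon/Sat  2280: Wed/Sun  2281: Thu/Tue  2282: Fri/Wed  2283: Sat/Thu  2284: Mon/Fri  2285: Tue/Sun  2286: Wed/Mon  2287: Thu/Tue  2288: Sat/Wed  2289: Sun/Fri ✓  2290: Mon/Sat  2291: Tue/Sun  2292: Thu/Mon  2293: Fri/Wed  2294: Sat/Thu  2295: Sun/Fri ✓  2296: Tue/Sat  2297: Wed/Mon  2298: Thu/Tue  2299: Fri/Wed
Both conditions hold in: 2278, 2289, 2295 — 3.

3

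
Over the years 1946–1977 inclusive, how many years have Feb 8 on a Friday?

5

Track Feb 8's weekday year by year (advancing +1, or +2 across a Feb 29):
  1946: Fri ✓  1947: Sat (+1)  1948: Sun (+1)  1949: Tue (+2)  1950: Wed (+1)
  1951: Thu (+1)  1952: Fri (+1) ✓  1953: Sun (+2)  1954: Mon (+1)  1955: Tue (+1)
  1956: Wed (+1)  1957: Fri (+2) ✓  1958: Sat (+1)  1959: Sun (+1)  … (4 more years) …
  1964: Sat (+1)  1965: Mon (+2)  1966: Tue (+1)  1967: Wed (+1)  1968: Thu (+1)
  1969: Sat (+2)  1970: Sun (+1)  1971: Mon (+1)  1972: Tue (+1)  1973: Thu (+2)
  1974: Fri (+1) ✓  1975: Sat (+1)  1976: Sun (+1)  1977: Tue (+2)
Friday years: 1946, 1952, 1957, 1963, 1974 — 5 in total.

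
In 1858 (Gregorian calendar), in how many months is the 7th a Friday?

1

Check the 7th of each month of 1858: Jan 7: Thu, Feb 7: Sun, Mar 7: Sun, Apr 7: Wed, May 7: Fri, Jun 7: Mon, Jul 7: Wed, Aug 7: Sat, Sep 7: Tue, Oct 7: Thu, Nov 7: Sun, Dec 7: Tue.
Friday occurs in May — 1 month.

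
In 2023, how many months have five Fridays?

A month of length L has five Fridays iff its first Friday is on day ≤ L−28 (so day 1–3 in a 31-day month, 1–2 in a 30-day month, day 1 in a leap February).
Checking each month of 2023: Jan starts Sun (31d); Feb starts Wed (28d); Mar starts Wed (31d) ✓; Apr starts Sat (30d); May starts Mon (31d); Jun starts Thu (30d) ✓; Jul starts Sat (31d); Aug starts Tue (31d); Sep starts Fri (30d) ✓; Oct starts Sun (31d); Nov starts Wed (30d); Dec starts Fri (31d) ✓.
Five-Friday months: March, June, September, December → 4.

4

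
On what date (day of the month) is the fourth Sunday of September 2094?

26

September 1, 2094 is a Wednesday, so the first Sunday is the 5th.
The fourth Sunday is 5 + 21 = 26.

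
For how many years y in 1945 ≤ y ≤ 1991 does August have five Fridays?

22

August has 31 days; it has five Fridays when Friday falls among the first (month-length − 28) days — i.e. when August 1 is one of Friday/Thursday/Wednesday.
August 1 by year: 1945:Wed✓ 1946:Thu✓ 1947:Fri✓ 1948:Sun 1949:Mon 1950:Tue 1951:Wed✓ 1952:Fri✓ 1953:Sat 1954:Sun 1955:Mon 1956:Wed✓ 1957:Thu✓ 1958:Fri✓ 1959:Sat …(17 more)… 1977:Mon 1978:Tue 1979:Wed✓ 1980:Fri✓ 1981:Sat 1982:Sun 1983:Mon 1984:Wed✓ 1985:Thu✓ 1986:Fri✓ 1987:Sat 1988:Mon 1989:Tue 1990:Wed✓ 1991:Thu✓
Years with five Fridays: 1945, 1946, 1947, 1951, 1952, 1956, 1957, 1958, 1962, 1963, 1968, 1969, 1973, 1974, 1975, 1979, 1980, 1984, 1985, 1986, 1990, 1991 → 22.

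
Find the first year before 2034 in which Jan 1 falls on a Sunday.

2023

Jan 1 advances by 2 weekdays after a leap year and by 1 after a common year.
2034: Jan 1 is Sunday.
2033: Saturday
2032: Thursday (leap)
2031: Wednesday
2030: Tuesday
2029: Monday
2028: Saturday (leap)
2027: Friday
2026: Thursday
2025: Wednesday
2024: Monday (leap)
2023: Sunday
2023 begins on a Sunday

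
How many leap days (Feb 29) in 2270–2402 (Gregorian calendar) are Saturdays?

Leap years in 2270–2402: 32 of them.
Feb 29 weekday advances by 5 (mod 7) from one leap year to the next four years later (or differs when a century non-leap intervenes).
Leap-day weekdays: 2272:Thu 2276:Tue 2280:Sun 2284:Fri 2288:Wed 2292:Mon 2296:Sat✓ 2304:Mon 2308:Sat✓ 2312:Thu 2316:Tue 2320:Sun 2324:Fri …(6 more)… 2352:Fri 2356:Wed 2360:Mon 2364:Sat✓ 2368:Thu 2372:Tue 2376:Sun 2380:Fri 2384:Wed 2388:Mon 2392:Sat✓ 2396:Thu 2400:Tue
Saturday: 2296, 2308, 2336, 2364, 2392 → 5.

5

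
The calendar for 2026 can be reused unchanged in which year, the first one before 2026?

2015

Two years share a calendar iff Jan 1 falls on the same weekday and both are leap or both are common. 2026: Jan 1 is Thursday, common year.
2025: Jan 1 Wednesday, common
2024: Jan 1 Monday, leap
2023: Jan 1 Sunday, common
2022: Jan 1 Saturday, common
2021: Jan 1 Friday, common
2020: Jan 1 Wednesday, leap
2019: Jan 1 Tuesday, common
2018: Jan 1 Monday, common
2017: Jan 1 Sunday, common
2016: Jan 1 Friday, leap
2015: Jan 1 Thursday, common
2015 matches on both conditions.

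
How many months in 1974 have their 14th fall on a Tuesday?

1

Check the 14th of each month of 1974: Jan 14: Mon, Feb 14: Thu, Mar 14: Thu, Apr 14: Sun, May 14: Tue, Jun 14: Fri, Jul 14: Sun, Aug 14: Wed, Sep 14: Sat, Oct 14: Mon, Nov 14: Thu, Dec 14: Sat.
Tuesday occurs in May — 1 month.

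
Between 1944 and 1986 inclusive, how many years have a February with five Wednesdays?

2

February has 28 days (29 in leap years); it has five Wednesdays when Wednesday falls among the first (month-length − 28) days — i.e. when February 1 is Wednesday in a leap year (never in a common year).
February 1 by year: 1944:Tue 1945:Thu 1946:Fri 1947:Sat 1948:Sun 1949:Tue 1950:Wed 1951:Thu 1952:Fri 1953:Sun 1954:Mon 1955:Tue 1956:Wed✓ 1957:Fri 1958:Sat …(13 more)… 1972:Tue 1973:Thu 1974:Fri 1975:Sat 1976:Sun 1977:Tue 1978:Wed 1979:Thu 1980:Fri 1981:Sun 1982:Mon 1983:Tue 1984:Wed✓ 1985:Fri 1986:Sat
Years with five Wednesdays: 1956, 1984 → 2.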